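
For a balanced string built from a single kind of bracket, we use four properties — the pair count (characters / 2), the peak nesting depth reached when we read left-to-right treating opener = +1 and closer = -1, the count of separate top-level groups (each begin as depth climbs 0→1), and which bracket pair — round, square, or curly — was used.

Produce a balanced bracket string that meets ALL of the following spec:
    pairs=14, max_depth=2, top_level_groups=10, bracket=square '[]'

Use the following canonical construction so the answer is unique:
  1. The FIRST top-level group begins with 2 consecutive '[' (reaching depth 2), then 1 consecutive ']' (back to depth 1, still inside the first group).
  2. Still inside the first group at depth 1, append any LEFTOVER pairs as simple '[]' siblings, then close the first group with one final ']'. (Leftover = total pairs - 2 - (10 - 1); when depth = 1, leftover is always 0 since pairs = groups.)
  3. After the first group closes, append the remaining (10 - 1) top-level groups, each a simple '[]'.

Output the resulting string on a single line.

Answer: [[][][][]][][][][][][][][][]

Derivation:
Spec: pairs=14 depth=2 groups=10
Leftover pairs = 14 - 2 - (10-1) = 3
First group: deep chain of depth 2 + 3 sibling pairs
Remaining 9 groups: simple '[]' each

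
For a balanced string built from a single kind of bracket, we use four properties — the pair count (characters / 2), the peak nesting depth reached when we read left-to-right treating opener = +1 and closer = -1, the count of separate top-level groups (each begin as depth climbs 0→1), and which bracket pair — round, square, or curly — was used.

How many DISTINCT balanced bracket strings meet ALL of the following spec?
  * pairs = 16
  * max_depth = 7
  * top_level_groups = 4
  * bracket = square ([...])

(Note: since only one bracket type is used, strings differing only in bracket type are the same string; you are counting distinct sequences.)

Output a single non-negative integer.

Answer: 414174

Derivation:
Spec: pairs=16 depth=7 groups=4
Count(depth <= 7) = 4151745
Count(depth <= 6) = 3737571
Count(depth == 7) = 4151745 - 3737571 = 414174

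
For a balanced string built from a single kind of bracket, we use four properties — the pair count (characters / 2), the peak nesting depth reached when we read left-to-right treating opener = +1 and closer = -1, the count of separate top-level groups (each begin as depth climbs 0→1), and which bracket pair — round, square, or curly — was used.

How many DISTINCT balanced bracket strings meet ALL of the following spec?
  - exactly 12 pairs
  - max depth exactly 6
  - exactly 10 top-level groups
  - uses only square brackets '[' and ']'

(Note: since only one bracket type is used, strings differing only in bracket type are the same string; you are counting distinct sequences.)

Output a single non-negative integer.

Answer: 0

Derivation:
Spec: pairs=12 depth=6 groups=10
Count(depth <= 6) = 65
Count(depth <= 5) = 65
Count(depth == 6) = 65 - 65 = 0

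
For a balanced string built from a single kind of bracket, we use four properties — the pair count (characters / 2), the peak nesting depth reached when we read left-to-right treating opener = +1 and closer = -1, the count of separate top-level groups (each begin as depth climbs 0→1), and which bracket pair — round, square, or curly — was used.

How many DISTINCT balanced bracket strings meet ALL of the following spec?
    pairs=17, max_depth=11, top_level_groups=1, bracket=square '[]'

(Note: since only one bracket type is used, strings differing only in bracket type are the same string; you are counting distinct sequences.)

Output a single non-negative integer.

Spec: pairs=17 depth=11 groups=1
Count(depth <= 11) = 35223254
Count(depth <= 10) = 34818270
Count(depth == 11) = 35223254 - 34818270 = 404984

Answer: 404984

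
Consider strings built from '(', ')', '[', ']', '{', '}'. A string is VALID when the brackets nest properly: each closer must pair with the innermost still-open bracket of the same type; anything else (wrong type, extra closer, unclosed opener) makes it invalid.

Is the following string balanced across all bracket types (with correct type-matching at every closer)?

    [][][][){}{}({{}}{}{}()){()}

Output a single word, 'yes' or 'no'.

Answer: no

Derivation:
pos 0: push '['; stack = [
pos 1: ']' matches '['; pop; stack = (empty)
pos 2: push '['; stack = [
pos 3: ']' matches '['; pop; stack = (empty)
pos 4: push '['; stack = [
pos 5: ']' matches '['; pop; stack = (empty)
pos 6: push '['; stack = [
pos 7: saw closer ')' but top of stack is '[' (expected ']') → INVALID
Verdict: type mismatch at position 7: ')' closes '[' → no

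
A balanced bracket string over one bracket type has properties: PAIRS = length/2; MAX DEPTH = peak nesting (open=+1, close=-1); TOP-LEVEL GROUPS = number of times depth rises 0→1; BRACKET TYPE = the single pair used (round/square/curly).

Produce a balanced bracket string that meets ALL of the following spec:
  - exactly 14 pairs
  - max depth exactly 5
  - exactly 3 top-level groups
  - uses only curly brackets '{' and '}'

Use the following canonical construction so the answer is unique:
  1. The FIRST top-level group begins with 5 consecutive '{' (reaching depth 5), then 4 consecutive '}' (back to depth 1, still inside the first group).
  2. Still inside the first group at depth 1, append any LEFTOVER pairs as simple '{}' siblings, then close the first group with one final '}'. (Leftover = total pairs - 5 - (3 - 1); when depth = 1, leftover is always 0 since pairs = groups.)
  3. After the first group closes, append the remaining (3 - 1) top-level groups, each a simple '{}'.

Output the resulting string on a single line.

Answer: {{{{{}}}}{}{}{}{}{}{}{}}{}{}

Derivation:
Spec: pairs=14 depth=5 groups=3
Leftover pairs = 14 - 5 - (3-1) = 7
First group: deep chain of depth 5 + 7 sibling pairs
Remaining 2 groups: simple '{}' each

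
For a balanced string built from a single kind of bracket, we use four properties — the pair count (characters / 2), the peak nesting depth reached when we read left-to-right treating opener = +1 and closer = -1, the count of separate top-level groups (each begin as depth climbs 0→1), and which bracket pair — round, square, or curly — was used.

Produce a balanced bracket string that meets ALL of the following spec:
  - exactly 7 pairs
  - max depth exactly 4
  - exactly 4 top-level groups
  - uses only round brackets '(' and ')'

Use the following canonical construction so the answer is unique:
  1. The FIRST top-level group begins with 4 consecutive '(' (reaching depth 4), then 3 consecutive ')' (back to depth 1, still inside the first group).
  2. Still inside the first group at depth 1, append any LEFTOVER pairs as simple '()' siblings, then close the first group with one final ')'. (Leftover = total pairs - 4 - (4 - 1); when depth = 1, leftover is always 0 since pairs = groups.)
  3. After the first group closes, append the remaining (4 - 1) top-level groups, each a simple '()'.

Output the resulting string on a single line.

Spec: pairs=7 depth=4 groups=4
Leftover pairs = 7 - 4 - (4-1) = 0
First group: deep chain of depth 4 + 0 sibling pairs
Remaining 3 groups: simple '()' each

Answer: (((())))()()()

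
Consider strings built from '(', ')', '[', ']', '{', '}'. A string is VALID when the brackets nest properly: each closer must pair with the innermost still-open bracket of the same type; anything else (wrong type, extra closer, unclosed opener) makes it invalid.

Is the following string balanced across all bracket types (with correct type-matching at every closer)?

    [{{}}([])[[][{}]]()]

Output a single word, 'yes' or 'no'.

Answer: yes

Derivation:
pos 0: push '['; stack = [
pos 1: push '{'; stack = [{
pos 2: push '{'; stack = [{{
pos 3: '}' matches '{'; pop; stack = [{
pos 4: '}' matches '{'; pop; stack = [
pos 5: push '('; stack = [(
pos 6: push '['; stack = [([
pos 7: ']' matches '['; pop; stack = [(
pos 8: ')' matches '('; pop; stack = [
pos 9: push '['; stack = [[
pos 10: push '['; stack = [[[
pos 11: ']' matches '['; pop; stack = [[
pos 12: push '['; stack = [[[
pos 13: push '{'; stack = [[[{
pos 14: '}' matches '{'; pop; stack = [[[
pos 15: ']' matches '['; pop; stack = [[
pos 16: ']' matches '['; pop; stack = [
pos 17: push '('; stack = [(
pos 18: ')' matches '('; pop; stack = [
pos 19: ']' matches '['; pop; stack = (empty)
end: stack empty → VALID
Verdict: properly nested → yes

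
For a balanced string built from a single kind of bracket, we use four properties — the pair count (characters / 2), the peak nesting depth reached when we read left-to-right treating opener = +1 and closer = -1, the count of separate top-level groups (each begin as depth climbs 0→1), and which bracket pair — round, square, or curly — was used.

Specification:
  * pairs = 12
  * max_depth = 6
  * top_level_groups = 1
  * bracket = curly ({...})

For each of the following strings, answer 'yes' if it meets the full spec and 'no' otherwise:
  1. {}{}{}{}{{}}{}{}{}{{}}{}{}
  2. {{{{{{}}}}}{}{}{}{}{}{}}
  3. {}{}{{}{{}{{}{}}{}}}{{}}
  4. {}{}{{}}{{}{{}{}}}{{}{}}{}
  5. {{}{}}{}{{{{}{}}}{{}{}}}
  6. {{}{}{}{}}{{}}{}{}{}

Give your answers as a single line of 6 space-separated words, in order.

String 1 '{}{}{}{}{{}}{}{}{}{{}}{}{}': depth seq [1 0 1 0 1 0 1 0 1 2 1 0 1 0 1 0 1 0 1 2 1 0 1 0 1 0]
  -> pairs=13 depth=2 groups=11 -> no
String 2 '{{{{{{}}}}}{}{}{}{}{}{}}': depth seq [1 2 3 4 5 6 5 4 3 2 1 2 1 2 1 2 1 2 1 2 1 2 1 0]
  -> pairs=12 depth=6 groups=1 -> yes
String 3 '{}{}{{}{{}{{}{}}{}}}{{}}': depth seq [1 0 1 0 1 2 1 2 3 2 3 4 3 4 3 2 3 2 1 0 1 2 1 0]
  -> pairs=12 depth=4 groups=4 -> no
String 4 '{}{}{{}}{{}{{}{}}}{{}{}}{}': depth seq [1 0 1 0 1 2 1 0 1 2 1 2 3 2 3 2 1 0 1 2 1 2 1 0 1 0]
  -> pairs=13 depth=3 groups=6 -> no
String 5 '{{}{}}{}{{{{}{}}}{{}{}}}': depth seq [1 2 1 2 1 0 1 0 1 2 3 4 3 4 3 2 1 2 3 2 3 2 1 0]
  -> pairs=12 depth=4 groups=3 -> no
String 6 '{{}{}{}{}}{{}}{}{}{}': depth seq [1 2 1 2 1 2 1 2 1 0 1 2 1 0 1 0 1 0 1 0]
  -> pairs=10 depth=2 groups=5 -> no

Answer: no yes no no no no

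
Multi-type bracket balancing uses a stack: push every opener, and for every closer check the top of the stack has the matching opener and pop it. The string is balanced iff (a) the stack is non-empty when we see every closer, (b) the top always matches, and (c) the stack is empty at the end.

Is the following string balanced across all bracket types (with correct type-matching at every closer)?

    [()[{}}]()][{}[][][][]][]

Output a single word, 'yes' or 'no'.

pos 0: push '['; stack = [
pos 1: push '('; stack = [(
pos 2: ')' matches '('; pop; stack = [
pos 3: push '['; stack = [[
pos 4: push '{'; stack = [[{
pos 5: '}' matches '{'; pop; stack = [[
pos 6: saw closer '}' but top of stack is '[' (expected ']') → INVALID
Verdict: type mismatch at position 6: '}' closes '[' → no

Answer: no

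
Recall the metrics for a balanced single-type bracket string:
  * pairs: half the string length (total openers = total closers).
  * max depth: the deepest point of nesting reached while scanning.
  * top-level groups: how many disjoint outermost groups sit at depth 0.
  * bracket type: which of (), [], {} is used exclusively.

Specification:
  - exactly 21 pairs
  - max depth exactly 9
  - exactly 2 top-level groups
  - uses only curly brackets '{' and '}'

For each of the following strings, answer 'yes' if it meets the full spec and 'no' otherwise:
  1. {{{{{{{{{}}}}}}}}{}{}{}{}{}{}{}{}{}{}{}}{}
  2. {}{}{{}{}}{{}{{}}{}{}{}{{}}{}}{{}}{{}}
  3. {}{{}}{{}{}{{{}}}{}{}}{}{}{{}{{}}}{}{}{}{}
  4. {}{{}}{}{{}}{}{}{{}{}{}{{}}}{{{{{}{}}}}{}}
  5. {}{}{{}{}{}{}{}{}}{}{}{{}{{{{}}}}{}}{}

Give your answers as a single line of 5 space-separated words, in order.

String 1 '{{{{{{{{{}}}}}}}}{}{}{}{}{}{}{}{}{}{}{}}{}': depth seq [1 2 3 4 5 6 7 8 9 8 7 6 5 4 3 2 1 2 1 2 1 2 1 2 1 2 1 2 1 2 1 2 1 2 1 2 1 2 1 0 1 0]
  -> pairs=21 depth=9 groups=2 -> yes
String 2 '{}{}{{}{}}{{}{{}}{}{}{}{{}}{}}{{}}{{}}': depth seq [1 0 1 0 1 2 1 2 1 0 1 2 1 2 3 2 1 2 1 2 1 2 1 2 3 2 1 2 1 0 1 2 1 0 1 2 1 0]
  -> pairs=19 depth=3 groups=6 -> no
String 3 '{}{{}}{{}{}{{{}}}{}{}}{}{}{{}{{}}}{}{}{}{}': depth seq [1 0 1 2 1 0 1 2 1 2 1 2 3 4 3 2 1 2 1 2 1 0 1 0 1 0 1 2 1 2 3 2 1 0 1 0 1 0 1 0 1 0]
  -> pairs=21 depth=4 groups=10 -> no
String 4 '{}{{}}{}{{}}{}{}{{}{}{}{{}}}{{{{{}{}}}}{}}': depth seq [1 0 1 2 1 0 1 0 1 2 1 0 1 0 1 0 1 2 1 2 1 2 1 2 3 2 1 0 1 2 3 4 5 4 5 4 3 2 1 2 1 0]
  -> pairs=21 depth=5 groups=8 -> no
String 5 '{}{}{{}{}{}{}{}{}}{}{}{{}{{{{}}}}{}}{}': depth seq [1 0 1 0 1 2 1 2 1 2 1 2 1 2 1 2 1 0 1 0 1 0 1 2 1 2 3 4 5 4 3 2 1 2 1 0 1 0]
  -> pairs=19 depth=5 groups=7 -> no

Answer: yes no no no no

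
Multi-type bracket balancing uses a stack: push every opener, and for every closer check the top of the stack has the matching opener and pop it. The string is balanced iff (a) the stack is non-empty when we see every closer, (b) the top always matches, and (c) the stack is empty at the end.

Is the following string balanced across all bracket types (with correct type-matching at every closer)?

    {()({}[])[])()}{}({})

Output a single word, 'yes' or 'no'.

Answer: no

Derivation:
pos 0: push '{'; stack = {
pos 1: push '('; stack = {(
pos 2: ')' matches '('; pop; stack = {
pos 3: push '('; stack = {(
pos 4: push '{'; stack = {({
pos 5: '}' matches '{'; pop; stack = {(
pos 6: push '['; stack = {([
pos 7: ']' matches '['; pop; stack = {(
pos 8: ')' matches '('; pop; stack = {
pos 9: push '['; stack = {[
pos 10: ']' matches '['; pop; stack = {
pos 11: saw closer ')' but top of stack is '{' (expected '}') → INVALID
Verdict: type mismatch at position 11: ')' closes '{' → no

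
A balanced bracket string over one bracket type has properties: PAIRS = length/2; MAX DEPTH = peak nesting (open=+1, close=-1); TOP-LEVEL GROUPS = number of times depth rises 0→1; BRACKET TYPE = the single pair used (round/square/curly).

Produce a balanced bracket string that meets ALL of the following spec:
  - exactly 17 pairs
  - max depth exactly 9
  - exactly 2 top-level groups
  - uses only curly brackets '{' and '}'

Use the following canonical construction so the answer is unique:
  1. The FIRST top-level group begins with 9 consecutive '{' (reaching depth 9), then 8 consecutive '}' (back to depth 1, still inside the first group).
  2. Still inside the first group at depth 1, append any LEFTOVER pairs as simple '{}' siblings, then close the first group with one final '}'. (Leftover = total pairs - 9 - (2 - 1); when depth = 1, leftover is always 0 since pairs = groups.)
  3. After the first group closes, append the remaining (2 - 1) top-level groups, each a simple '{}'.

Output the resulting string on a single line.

Spec: pairs=17 depth=9 groups=2
Leftover pairs = 17 - 9 - (2-1) = 7
First group: deep chain of depth 9 + 7 sibling pairs
Remaining 1 groups: simple '{}' each

Answer: {{{{{{{{{}}}}}}}}{}{}{}{}{}{}{}}{}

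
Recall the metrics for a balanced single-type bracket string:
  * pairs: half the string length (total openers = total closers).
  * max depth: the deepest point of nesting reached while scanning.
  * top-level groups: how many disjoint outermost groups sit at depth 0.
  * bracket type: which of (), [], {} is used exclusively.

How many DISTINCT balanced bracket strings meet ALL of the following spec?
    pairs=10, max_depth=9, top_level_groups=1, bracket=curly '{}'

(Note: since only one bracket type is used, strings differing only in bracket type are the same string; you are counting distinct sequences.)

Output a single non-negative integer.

Spec: pairs=10 depth=9 groups=1
Count(depth <= 9) = 4861
Count(depth <= 8) = 4846
Count(depth == 9) = 4861 - 4846 = 15

Answer: 15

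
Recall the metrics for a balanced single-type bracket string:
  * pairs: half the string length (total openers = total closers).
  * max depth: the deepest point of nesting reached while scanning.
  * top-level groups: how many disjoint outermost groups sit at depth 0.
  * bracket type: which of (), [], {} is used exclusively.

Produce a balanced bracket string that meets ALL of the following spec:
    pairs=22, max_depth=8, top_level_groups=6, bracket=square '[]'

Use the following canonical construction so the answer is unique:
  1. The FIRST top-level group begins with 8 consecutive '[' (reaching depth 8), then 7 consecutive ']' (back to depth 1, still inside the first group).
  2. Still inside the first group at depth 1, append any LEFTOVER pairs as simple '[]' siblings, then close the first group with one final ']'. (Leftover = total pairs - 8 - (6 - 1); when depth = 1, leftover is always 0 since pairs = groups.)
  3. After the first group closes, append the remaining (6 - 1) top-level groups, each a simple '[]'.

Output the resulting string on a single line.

Spec: pairs=22 depth=8 groups=6
Leftover pairs = 22 - 8 - (6-1) = 9
First group: deep chain of depth 8 + 9 sibling pairs
Remaining 5 groups: simple '[]' each

Answer: [[[[[[[[]]]]]]][][][][][][][][][]][][][][][]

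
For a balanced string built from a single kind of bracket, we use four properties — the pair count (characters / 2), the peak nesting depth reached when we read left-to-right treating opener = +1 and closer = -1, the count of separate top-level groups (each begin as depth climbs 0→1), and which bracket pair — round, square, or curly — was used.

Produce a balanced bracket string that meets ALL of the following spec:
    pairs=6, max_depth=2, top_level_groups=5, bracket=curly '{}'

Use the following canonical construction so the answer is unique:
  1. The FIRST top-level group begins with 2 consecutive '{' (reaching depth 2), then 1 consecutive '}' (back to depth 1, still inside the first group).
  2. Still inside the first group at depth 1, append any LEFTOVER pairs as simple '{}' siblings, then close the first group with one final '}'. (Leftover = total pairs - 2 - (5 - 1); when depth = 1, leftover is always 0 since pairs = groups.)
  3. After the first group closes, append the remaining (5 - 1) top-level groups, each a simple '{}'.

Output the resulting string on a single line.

Spec: pairs=6 depth=2 groups=5
Leftover pairs = 6 - 2 - (5-1) = 0
First group: deep chain of depth 2 + 0 sibling pairs
Remaining 4 groups: simple '{}' each

Answer: {{}}{}{}{}{}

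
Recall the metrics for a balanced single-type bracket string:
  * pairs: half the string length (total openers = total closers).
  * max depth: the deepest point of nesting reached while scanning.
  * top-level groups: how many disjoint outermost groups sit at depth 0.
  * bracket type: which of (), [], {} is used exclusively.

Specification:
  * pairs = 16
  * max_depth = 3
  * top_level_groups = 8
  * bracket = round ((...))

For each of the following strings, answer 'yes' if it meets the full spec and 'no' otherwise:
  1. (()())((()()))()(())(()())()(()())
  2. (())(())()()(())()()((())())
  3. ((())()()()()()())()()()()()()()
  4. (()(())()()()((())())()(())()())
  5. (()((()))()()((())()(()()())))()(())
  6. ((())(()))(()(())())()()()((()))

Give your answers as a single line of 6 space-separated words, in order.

Answer: no no yes no no no

Derivation:
String 1 '(()())((()()))()(())(()())()(()())': depth seq [1 2 1 2 1 0 1 2 3 2 3 2 1 0 1 0 1 2 1 0 1 2 1 2 1 0 1 0 1 2 1 2 1 0]
  -> pairs=17 depth=3 groups=7 -> no
String 2 '(())(())()()(())()()((())())': depth seq [1 2 1 0 1 2 1 0 1 0 1 0 1 2 1 0 1 0 1 0 1 2 3 2 1 2 1 0]
  -> pairs=14 depth=3 groups=8 -> no
String 3 '((())()()()()()())()()()()()()()': depth seq [1 2 3 2 1 2 1 2 1 2 1 2 1 2 1 2 1 0 1 0 1 0 1 0 1 0 1 0 1 0 1 0]
  -> pairs=16 depth=3 groups=8 -> yes
String 4 '(()(())()()()((())())()(())()())': depth seq [1 2 1 2 3 2 1 2 1 2 1 2 1 2 3 4 3 2 3 2 1 2 1 2 3 2 1 2 1 2 1 0]
  -> pairs=16 depth=4 groups=1 -> no
String 5 '(()((()))()()((())()(()()())))()(())': depth seq [1 2 1 2 3 4 3 2 1 2 1 2 1 2 3 4 3 2 3 2 3 4 3 4 3 4 3 2 1 0 1 0 1 2 1 0]
  -> pairs=18 depth=4 groups=3 -> no
String 6 '((())(()))(()(())())()()()((()))': depth seq [1 2 3 2 1 2 3 2 1 0 1 2 1 2 3 2 1 2 1 0 1 0 1 0 1 0 1 2 3 2 1 0]
  -> pairs=16 depth=3 groups=6 -> no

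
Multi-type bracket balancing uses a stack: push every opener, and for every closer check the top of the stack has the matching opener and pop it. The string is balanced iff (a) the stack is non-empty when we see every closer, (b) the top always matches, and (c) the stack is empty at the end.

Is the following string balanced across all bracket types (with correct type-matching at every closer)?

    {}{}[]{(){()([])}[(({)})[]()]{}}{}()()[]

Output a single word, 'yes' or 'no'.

pos 0: push '{'; stack = {
pos 1: '}' matches '{'; pop; stack = (empty)
pos 2: push '{'; stack = {
pos 3: '}' matches '{'; pop; stack = (empty)
pos 4: push '['; stack = [
pos 5: ']' matches '['; pop; stack = (empty)
pos 6: push '{'; stack = {
pos 7: push '('; stack = {(
pos 8: ')' matches '('; pop; stack = {
pos 9: push '{'; stack = {{
pos 10: push '('; stack = {{(
pos 11: ')' matches '('; pop; stack = {{
pos 12: push '('; stack = {{(
pos 13: push '['; stack = {{([
pos 14: ']' matches '['; pop; stack = {{(
pos 15: ')' matches '('; pop; stack = {{
pos 16: '}' matches '{'; pop; stack = {
pos 17: push '['; stack = {[
pos 18: push '('; stack = {[(
pos 19: push '('; stack = {[((
pos 20: push '{'; stack = {[(({
pos 21: saw closer ')' but top of stack is '{' (expected '}') → INVALID
Verdict: type mismatch at position 21: ')' closes '{' → no

Answer: no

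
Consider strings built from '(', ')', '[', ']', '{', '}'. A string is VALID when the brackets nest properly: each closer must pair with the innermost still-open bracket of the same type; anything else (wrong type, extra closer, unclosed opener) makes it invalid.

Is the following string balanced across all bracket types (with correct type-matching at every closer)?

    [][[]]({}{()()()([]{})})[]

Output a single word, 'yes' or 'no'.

pos 0: push '['; stack = [
pos 1: ']' matches '['; pop; stack = (empty)
pos 2: push '['; stack = [
pos 3: push '['; stack = [[
pos 4: ']' matches '['; pop; stack = [
pos 5: ']' matches '['; pop; stack = (empty)
pos 6: push '('; stack = (
pos 7: push '{'; stack = ({
pos 8: '}' matches '{'; pop; stack = (
pos 9: push '{'; stack = ({
pos 10: push '('; stack = ({(
pos 11: ')' matches '('; pop; stack = ({
pos 12: push '('; stack = ({(
pos 13: ')' matches '('; pop; stack = ({
pos 14: push '('; stack = ({(
pos 15: ')' matches '('; pop; stack = ({
pos 16: push '('; stack = ({(
pos 17: push '['; stack = ({([
pos 18: ']' matches '['; pop; stack = ({(
pos 19: push '{'; stack = ({({
pos 20: '}' matches '{'; pop; stack = ({(
pos 21: ')' matches '('; pop; stack = ({
pos 22: '}' matches '{'; pop; stack = (
pos 23: ')' matches '('; pop; stack = (empty)
pos 24: push '['; stack = [
pos 25: ']' matches '['; pop; stack = (empty)
end: stack empty → VALID
Verdict: properly nested → yes

Answer: yes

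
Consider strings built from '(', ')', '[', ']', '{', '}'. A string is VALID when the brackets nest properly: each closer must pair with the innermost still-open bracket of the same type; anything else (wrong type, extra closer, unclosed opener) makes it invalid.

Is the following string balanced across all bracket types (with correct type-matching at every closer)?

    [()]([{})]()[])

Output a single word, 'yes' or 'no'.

pos 0: push '['; stack = [
pos 1: push '('; stack = [(
pos 2: ')' matches '('; pop; stack = [
pos 3: ']' matches '['; pop; stack = (empty)
pos 4: push '('; stack = (
pos 5: push '['; stack = ([
pos 6: push '{'; stack = ([{
pos 7: '}' matches '{'; pop; stack = ([
pos 8: saw closer ')' but top of stack is '[' (expected ']') → INVALID
Verdict: type mismatch at position 8: ')' closes '[' → no

Answer: no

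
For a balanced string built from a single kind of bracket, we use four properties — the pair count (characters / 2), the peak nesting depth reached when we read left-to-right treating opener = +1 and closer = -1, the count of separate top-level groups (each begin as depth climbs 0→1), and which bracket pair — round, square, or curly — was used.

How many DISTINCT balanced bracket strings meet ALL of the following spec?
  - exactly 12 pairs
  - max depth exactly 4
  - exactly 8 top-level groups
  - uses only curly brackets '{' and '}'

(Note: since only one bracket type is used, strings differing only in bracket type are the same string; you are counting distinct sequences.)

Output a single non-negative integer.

Spec: pairs=12 depth=4 groups=8
Count(depth <= 4) = 902
Count(depth <= 3) = 806
Count(depth == 4) = 902 - 806 = 96

Answer: 96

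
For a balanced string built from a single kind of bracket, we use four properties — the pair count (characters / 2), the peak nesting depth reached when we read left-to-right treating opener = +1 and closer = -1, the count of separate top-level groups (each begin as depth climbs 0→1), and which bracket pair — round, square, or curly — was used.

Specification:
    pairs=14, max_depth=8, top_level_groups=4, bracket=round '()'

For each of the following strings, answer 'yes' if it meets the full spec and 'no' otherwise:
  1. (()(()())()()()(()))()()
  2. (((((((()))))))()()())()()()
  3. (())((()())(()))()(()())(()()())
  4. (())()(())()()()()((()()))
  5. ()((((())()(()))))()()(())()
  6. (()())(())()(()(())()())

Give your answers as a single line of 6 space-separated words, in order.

Answer: no yes no no no no

Derivation:
String 1 '(()(()())()()()(()))()()': depth seq [1 2 1 2 3 2 3 2 1 2 1 2 1 2 1 2 3 2 1 0 1 0 1 0]
  -> pairs=12 depth=3 groups=3 -> no
String 2 '(((((((()))))))()()())()()()': depth seq [1 2 3 4 5 6 7 8 7 6 5 4 3 2 1 2 1 2 1 2 1 0 1 0 1 0 1 0]
  -> pairs=14 depth=8 groups=4 -> yes
String 3 '(())((()())(()))()(()())(()()())': depth seq [1 2 1 0 1 2 3 2 3 2 1 2 3 2 1 0 1 0 1 2 1 2 1 0 1 2 1 2 1 2 1 0]
  -> pairs=16 depth=3 groups=5 -> no
String 4 '(())()(())()()()()((()()))': depth seq [1 2 1 0 1 0 1 2 1 0 1 0 1 0 1 0 1 0 1 2 3 2 3 2 1 0]
  -> pairs=13 depth=3 groups=8 -> no
String 5 '()((((())()(()))))()()(())()': depth seq [1 0 1 2 3 4 5 4 3 4 3 4 5 4 3 2 1 0 1 0 1 0 1 2 1 0 1 0]
  -> pairs=14 depth=5 groups=6 -> no
String 6 '(()())(())()(()(())()())': depth seq [1 2 1 2 1 0 1 2 1 0 1 0 1 2 1 2 3 2 1 2 1 2 1 0]
  -> pairs=12 depth=3 groups=4 -> no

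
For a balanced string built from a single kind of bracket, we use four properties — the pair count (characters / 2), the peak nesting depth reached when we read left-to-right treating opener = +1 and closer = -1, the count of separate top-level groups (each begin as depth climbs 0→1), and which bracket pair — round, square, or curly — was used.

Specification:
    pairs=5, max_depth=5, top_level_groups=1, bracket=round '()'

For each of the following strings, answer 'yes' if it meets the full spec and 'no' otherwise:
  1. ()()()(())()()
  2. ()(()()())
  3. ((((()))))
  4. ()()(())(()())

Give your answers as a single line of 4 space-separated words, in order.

String 1 '()()()(())()()': depth seq [1 0 1 0 1 0 1 2 1 0 1 0 1 0]
  -> pairs=7 depth=2 groups=6 -> no
String 2 '()(()()())': depth seq [1 0 1 2 1 2 1 2 1 0]
  -> pairs=5 depth=2 groups=2 -> no
String 3 '((((()))))': depth seq [1 2 3 4 5 4 3 2 1 0]
  -> pairs=5 depth=5 groups=1 -> yes
String 4 '()()(())(()())': depth seq [1 0 1 0 1 2 1 0 1 2 1 2 1 0]
  -> pairs=7 depth=2 groups=4 -> no

Answer: no no yes no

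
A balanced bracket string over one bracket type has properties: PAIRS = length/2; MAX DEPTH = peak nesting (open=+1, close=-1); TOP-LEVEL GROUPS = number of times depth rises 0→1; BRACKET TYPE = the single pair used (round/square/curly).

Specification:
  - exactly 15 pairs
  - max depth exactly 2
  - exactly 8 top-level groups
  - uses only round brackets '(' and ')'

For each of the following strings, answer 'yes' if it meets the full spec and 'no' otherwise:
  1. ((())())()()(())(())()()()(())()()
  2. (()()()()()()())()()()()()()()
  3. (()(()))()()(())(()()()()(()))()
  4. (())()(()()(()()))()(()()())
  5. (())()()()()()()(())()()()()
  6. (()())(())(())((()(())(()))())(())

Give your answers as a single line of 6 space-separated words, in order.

Answer: no yes no no no no

Derivation:
String 1 '((())())()()(())(())()()()(())()()': depth seq [1 2 3 2 1 2 1 0 1 0 1 0 1 2 1 0 1 2 1 0 1 0 1 0 1 0 1 2 1 0 1 0 1 0]
  -> pairs=17 depth=3 groups=11 -> no
String 2 '(()()()()()()())()()()()()()()': depth seq [1 2 1 2 1 2 1 2 1 2 1 2 1 2 1 0 1 0 1 0 1 0 1 0 1 0 1 0 1 0]
  -> pairs=15 depth=2 groups=8 -> yes
String 3 '(()(()))()()(())(()()()()(()))()': depth seq [1 2 1 2 3 2 1 0 1 0 1 0 1 2 1 0 1 2 1 2 1 2 1 2 1 2 3 2 1 0 1 0]
  -> pairs=16 depth=3 groups=6 -> no
String 4 '(())()(()()(()()))()(()()())': depth seq [1 2 1 0 1 0 1 2 1 2 1 2 3 2 3 2 1 0 1 0 1 2 1 2 1 2 1 0]
  -> pairs=14 depth=3 groups=5 -> no
String 5 '(())()()()()()()(())()()()()': depth seq [1 2 1 0 1 0 1 0 1 0 1 0 1 0 1 0 1 2 1 0 1 0 1 0 1 0 1 0]
  -> pairs=14 depth=2 groups=12 -> no
String 6 '(()())(())(())((()(())(()))())(())': depth seq [1 2 1 2 1 0 1 2 1 0 1 2 1 0 1 2 3 2 3 4 3 2 3 4 3 2 1 2 1 0 1 2 1 0]
  -> pairs=17 depth=4 groups=5 -> no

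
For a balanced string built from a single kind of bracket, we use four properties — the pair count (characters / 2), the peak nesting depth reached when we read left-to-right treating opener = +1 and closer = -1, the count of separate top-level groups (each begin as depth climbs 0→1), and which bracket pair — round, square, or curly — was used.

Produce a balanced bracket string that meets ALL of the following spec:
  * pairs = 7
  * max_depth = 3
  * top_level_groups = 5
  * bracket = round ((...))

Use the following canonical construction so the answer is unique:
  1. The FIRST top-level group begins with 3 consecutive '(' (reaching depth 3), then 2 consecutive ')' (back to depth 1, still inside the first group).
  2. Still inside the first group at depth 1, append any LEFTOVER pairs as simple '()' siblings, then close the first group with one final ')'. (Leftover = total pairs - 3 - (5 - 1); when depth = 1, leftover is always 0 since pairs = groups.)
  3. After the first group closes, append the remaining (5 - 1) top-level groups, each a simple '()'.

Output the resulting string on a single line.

Spec: pairs=7 depth=3 groups=5
Leftover pairs = 7 - 3 - (5-1) = 0
First group: deep chain of depth 3 + 0 sibling pairs
Remaining 4 groups: simple '()' each

Answer: ((()))()()()()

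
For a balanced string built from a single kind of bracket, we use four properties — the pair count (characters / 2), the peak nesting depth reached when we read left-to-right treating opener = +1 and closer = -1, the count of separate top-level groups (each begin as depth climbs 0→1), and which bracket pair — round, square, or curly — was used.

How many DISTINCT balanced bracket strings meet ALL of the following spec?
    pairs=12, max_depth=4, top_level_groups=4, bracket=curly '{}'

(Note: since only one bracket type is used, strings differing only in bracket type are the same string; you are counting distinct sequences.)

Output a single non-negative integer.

Answer: 10316

Derivation:
Spec: pairs=12 depth=4 groups=4
Count(depth <= 4) = 16764
Count(depth <= 3) = 6448
Count(depth == 4) = 16764 - 6448 = 10316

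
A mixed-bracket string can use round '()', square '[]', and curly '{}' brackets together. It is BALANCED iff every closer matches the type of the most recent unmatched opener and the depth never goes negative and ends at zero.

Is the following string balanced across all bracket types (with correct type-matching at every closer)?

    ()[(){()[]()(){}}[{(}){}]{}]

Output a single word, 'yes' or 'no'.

pos 0: push '('; stack = (
pos 1: ')' matches '('; pop; stack = (empty)
pos 2: push '['; stack = [
pos 3: push '('; stack = [(
pos 4: ')' matches '('; pop; stack = [
pos 5: push '{'; stack = [{
pos 6: push '('; stack = [{(
pos 7: ')' matches '('; pop; stack = [{
pos 8: push '['; stack = [{[
pos 9: ']' matches '['; pop; stack = [{
pos 10: push '('; stack = [{(
pos 11: ')' matches '('; pop; stack = [{
pos 12: push '('; stack = [{(
pos 13: ')' matches '('; pop; stack = [{
pos 14: push '{'; stack = [{{
pos 15: '}' matches '{'; pop; stack = [{
pos 16: '}' matches '{'; pop; stack = [
pos 17: push '['; stack = [[
pos 18: push '{'; stack = [[{
pos 19: push '('; stack = [[{(
pos 20: saw closer '}' but top of stack is '(' (expected ')') → INVALID
Verdict: type mismatch at position 20: '}' closes '(' → no

Answer: no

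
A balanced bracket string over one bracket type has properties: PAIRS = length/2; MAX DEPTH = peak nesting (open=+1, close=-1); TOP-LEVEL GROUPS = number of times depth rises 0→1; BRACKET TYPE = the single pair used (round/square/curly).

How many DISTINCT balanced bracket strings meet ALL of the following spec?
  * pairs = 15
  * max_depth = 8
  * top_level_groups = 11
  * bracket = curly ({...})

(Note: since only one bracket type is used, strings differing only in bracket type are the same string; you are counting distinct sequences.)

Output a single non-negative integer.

Answer: 0

Derivation:
Spec: pairs=15 depth=8 groups=11
Count(depth <= 8) = 2244
Count(depth <= 7) = 2244
Count(depth == 8) = 2244 - 2244 = 0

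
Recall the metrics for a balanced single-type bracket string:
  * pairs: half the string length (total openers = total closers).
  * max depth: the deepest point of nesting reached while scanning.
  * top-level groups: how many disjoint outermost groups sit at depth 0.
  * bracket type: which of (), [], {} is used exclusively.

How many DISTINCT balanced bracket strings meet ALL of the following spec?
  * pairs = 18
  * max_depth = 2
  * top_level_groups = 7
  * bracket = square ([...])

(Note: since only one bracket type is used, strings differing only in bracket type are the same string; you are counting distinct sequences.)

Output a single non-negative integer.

Answer: 12376

Derivation:
Spec: pairs=18 depth=2 groups=7
Count(depth <= 2) = 12376
Count(depth <= 1) = 0
Count(depth == 2) = 12376 - 0 = 12376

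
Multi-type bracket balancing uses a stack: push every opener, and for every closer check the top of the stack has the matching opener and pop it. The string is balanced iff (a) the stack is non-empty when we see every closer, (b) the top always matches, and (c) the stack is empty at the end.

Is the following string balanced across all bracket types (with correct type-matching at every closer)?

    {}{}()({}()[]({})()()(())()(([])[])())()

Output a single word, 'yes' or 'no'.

Answer: yes

Derivation:
pos 0: push '{'; stack = {
pos 1: '}' matches '{'; pop; stack = (empty)
pos 2: push '{'; stack = {
pos 3: '}' matches '{'; pop; stack = (empty)
pos 4: push '('; stack = (
pos 5: ')' matches '('; pop; stack = (empty)
pos 6: push '('; stack = (
pos 7: push '{'; stack = ({
pos 8: '}' matches '{'; pop; stack = (
pos 9: push '('; stack = ((
pos 10: ')' matches '('; pop; stack = (
pos 11: push '['; stack = ([
pos 12: ']' matches '['; pop; stack = (
pos 13: push '('; stack = ((
pos 14: push '{'; stack = (({
pos 15: '}' matches '{'; pop; stack = ((
pos 16: ')' matches '('; pop; stack = (
pos 17: push '('; stack = ((
pos 18: ')' matches '('; pop; stack = (
pos 19: push '('; stack = ((
pos 20: ')' matches '('; pop; stack = (
pos 21: push '('; stack = ((
pos 22: push '('; stack = (((
pos 23: ')' matches '('; pop; stack = ((
pos 24: ')' matches '('; pop; stack = (
pos 25: push '('; stack = ((
pos 26: ')' matches '('; pop; stack = (
pos 27: push '('; stack = ((
pos 28: push '('; stack = (((
pos 29: push '['; stack = ((([
pos 30: ']' matches '['; pop; stack = (((
pos 31: ')' matches '('; pop; stack = ((
pos 32: push '['; stack = (([
pos 33: ']' matches '['; pop; stack = ((
pos 34: ')' matches '('; pop; stack = (
pos 35: push '('; stack = ((
pos 36: ')' matches '('; pop; stack = (
pos 37: ')' matches '('; pop; stack = (empty)
pos 38: push '('; stack = (
pos 39: ')' matches '('; pop; stack = (empty)
end: stack empty → VALID
Verdict: properly nested → yes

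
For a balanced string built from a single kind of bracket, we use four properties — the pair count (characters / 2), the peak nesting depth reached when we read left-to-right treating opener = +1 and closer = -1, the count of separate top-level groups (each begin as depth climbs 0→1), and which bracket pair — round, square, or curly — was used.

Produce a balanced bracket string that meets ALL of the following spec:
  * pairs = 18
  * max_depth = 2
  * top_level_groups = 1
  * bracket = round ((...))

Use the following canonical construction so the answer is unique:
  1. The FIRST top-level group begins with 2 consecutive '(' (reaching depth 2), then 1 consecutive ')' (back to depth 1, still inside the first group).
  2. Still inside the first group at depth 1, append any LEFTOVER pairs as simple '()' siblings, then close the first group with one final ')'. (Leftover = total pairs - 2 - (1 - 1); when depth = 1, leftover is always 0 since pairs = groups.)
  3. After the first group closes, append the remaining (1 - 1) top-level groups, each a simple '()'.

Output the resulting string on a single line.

Spec: pairs=18 depth=2 groups=1
Leftover pairs = 18 - 2 - (1-1) = 16
First group: deep chain of depth 2 + 16 sibling pairs
Remaining 0 groups: simple '()' each

Answer: (()()()()()()()()()()()()()()()()())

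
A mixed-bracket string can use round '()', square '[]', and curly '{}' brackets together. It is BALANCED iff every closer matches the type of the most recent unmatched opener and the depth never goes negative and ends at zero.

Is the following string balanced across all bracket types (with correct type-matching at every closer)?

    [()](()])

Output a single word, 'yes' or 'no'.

Answer: no

Derivation:
pos 0: push '['; stack = [
pos 1: push '('; stack = [(
pos 2: ')' matches '('; pop; stack = [
pos 3: ']' matches '['; pop; stack = (empty)
pos 4: push '('; stack = (
pos 5: push '('; stack = ((
pos 6: ')' matches '('; pop; stack = (
pos 7: saw closer ']' but top of stack is '(' (expected ')') → INVALID
Verdict: type mismatch at position 7: ']' closes '(' → no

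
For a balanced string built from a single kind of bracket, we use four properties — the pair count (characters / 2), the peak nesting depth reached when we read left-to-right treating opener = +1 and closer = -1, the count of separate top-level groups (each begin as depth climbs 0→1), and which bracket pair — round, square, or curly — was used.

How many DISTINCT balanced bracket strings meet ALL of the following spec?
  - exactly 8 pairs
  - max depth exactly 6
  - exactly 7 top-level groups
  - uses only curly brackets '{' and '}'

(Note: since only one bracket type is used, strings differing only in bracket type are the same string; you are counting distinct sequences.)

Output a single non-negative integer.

Answer: 0

Derivation:
Spec: pairs=8 depth=6 groups=7
Count(depth <= 6) = 7
Count(depth <= 5) = 7
Count(depth == 6) = 7 - 7 = 0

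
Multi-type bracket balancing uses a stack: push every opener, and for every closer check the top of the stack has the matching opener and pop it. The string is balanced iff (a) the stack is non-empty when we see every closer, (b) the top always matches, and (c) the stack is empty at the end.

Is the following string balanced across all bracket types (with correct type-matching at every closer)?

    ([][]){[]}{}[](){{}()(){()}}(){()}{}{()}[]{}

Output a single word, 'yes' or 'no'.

Answer: yes

Derivation:
pos 0: push '('; stack = (
pos 1: push '['; stack = ([
pos 2: ']' matches '['; pop; stack = (
pos 3: push '['; stack = ([
pos 4: ']' matches '['; pop; stack = (
pos 5: ')' matches '('; pop; stack = (empty)
pos 6: push '{'; stack = {
pos 7: push '['; stack = {[
pos 8: ']' matches '['; pop; stack = {
pos 9: '}' matches '{'; pop; stack = (empty)
pos 10: push '{'; stack = {
pos 11: '}' matches '{'; pop; stack = (empty)
pos 12: push '['; stack = [
pos 13: ']' matches '['; pop; stack = (empty)
pos 14: push '('; stack = (
pos 15: ')' matches '('; pop; stack = (empty)
pos 16: push '{'; stack = {
pos 17: push '{'; stack = {{
pos 18: '}' matches '{'; pop; stack = {
pos 19: push '('; stack = {(
pos 20: ')' matches '('; pop; stack = {
pos 21: push '('; stack = {(
pos 22: ')' matches '('; pop; stack = {
pos 23: push '{'; stack = {{
pos 24: push '('; stack = {{(
pos 25: ')' matches '('; pop; stack = {{
pos 26: '}' matches '{'; pop; stack = {
pos 27: '}' matches '{'; pop; stack = (empty)
pos 28: push '('; stack = (
pos 29: ')' matches '('; pop; stack = (empty)
pos 30: push '{'; stack = {
pos 31: push '('; stack = {(
pos 32: ')' matches '('; pop; stack = {
pos 33: '}' matches '{'; pop; stack = (empty)
pos 34: push '{'; stack = {
pos 35: '}' matches '{'; pop; stack = (empty)
pos 36: push '{'; stack = {
pos 37: push '('; stack = {(
pos 38: ')' matches '('; pop; stack = {
pos 39: '}' matches '{'; pop; stack = (empty)
pos 40: push '['; stack = [
pos 41: ']' matches '['; pop; stack = (empty)
pos 42: push '{'; stack = {
pos 43: '}' matches '{'; pop; stack = (empty)
end: stack empty → VALID
Verdict: properly nested → yes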